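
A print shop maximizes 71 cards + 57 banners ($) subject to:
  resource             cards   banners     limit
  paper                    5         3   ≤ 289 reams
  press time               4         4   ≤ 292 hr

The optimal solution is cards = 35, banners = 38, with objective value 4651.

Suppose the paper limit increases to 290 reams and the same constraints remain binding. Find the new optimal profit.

4658

Both paper and press time are binding at x*.
The binding rows give the dual system: 5·y_paper + 4·y_press time = 71 and 3·y_paper + 4·y_press time = 57.
Solving: y_paper = 7, y_press time = 9.
Δz = y_paper·Δb = 7 × (1) = 7, so new z* = 4651 + 7 = 4658.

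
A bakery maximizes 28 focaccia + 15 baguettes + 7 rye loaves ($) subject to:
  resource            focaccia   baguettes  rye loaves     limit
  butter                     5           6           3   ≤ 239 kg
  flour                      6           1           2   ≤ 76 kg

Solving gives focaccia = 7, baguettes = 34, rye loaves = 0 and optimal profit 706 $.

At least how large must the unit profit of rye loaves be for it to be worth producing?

At the optimum: butter uses 239 of 239 (binding); flour uses 76 of 76 (binding).
From A_Bᵀ y = c: 5·y_butter + 6·y_flour = 28; 6·y_butter + 1·y_flour = 15.
This yields shadow prices y_butter = 2, y_flour = 3.
rye loaves enters the basis when its profit ≥ yᵀa₃ = 2·3 + 3·2 = 12.

12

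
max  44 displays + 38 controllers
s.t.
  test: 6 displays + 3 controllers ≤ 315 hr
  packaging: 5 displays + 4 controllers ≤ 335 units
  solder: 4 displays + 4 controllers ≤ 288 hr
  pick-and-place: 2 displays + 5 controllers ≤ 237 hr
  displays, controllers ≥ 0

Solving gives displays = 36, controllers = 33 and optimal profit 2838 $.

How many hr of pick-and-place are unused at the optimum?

pick-and-place used = 2·36 + 5·33 = 237; slack = 237 − 237 = 0.

0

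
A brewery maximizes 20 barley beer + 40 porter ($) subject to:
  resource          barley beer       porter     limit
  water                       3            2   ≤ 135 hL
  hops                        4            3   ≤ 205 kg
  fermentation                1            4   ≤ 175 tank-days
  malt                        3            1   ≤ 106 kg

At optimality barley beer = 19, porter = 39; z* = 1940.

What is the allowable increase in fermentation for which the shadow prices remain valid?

95

Binding constraints: water, fermentation. The basis is B = [[3,2],[1,4]] with det 10.
Per unit increase in fermentation, x* moves by d = (-0.2, 0.3).
The basis stays optimal until barley beer reaches 0; allowable increase = 95 tank-days.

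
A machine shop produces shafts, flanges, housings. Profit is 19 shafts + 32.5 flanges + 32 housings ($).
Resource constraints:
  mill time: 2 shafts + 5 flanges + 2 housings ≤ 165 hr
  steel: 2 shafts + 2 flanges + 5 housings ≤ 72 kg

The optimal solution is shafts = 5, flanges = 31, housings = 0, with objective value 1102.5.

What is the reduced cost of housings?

-2

Check each constraint at x*: mill time 165/165 (tight); steel 72/72 (tight).
From A_Bᵀ y = c: 2·y_mill time + 2·y_steel = 19; 5·y_mill time + 2·y_steel = 32.5.
This yields shadow prices y_mill time = 4.5, y_steel = 5.
Reduced cost of housings: c₃ − yᵀa₃ = 32 − (4.5·2 + 5·5) = 32 − 34 = -2.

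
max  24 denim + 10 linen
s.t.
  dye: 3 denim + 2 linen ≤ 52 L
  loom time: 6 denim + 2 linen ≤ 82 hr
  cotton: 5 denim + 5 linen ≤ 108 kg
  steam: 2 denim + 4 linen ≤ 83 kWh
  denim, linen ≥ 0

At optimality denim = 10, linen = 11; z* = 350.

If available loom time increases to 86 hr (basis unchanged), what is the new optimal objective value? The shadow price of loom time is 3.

362

Δb = 4, so new z* = 350 + (3)·(4) = 350 + 12 = 362.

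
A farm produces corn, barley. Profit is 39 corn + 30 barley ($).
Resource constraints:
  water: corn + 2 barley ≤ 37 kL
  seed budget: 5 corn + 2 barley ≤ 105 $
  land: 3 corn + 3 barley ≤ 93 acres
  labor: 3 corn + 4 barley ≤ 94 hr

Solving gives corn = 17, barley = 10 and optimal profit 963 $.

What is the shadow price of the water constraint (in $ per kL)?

At the optimum: water uses 37 of 37 (binding); seed budget uses 105 of 105 (binding); land uses 81 of 93 (slack = 12); labor uses 91 of 94 (slack = 3).
Slack constraints have shadow price 0 (complementary slackness).
From A_Bᵀ y = c: 1·y_water + 5·y_seed budget = 39; 2·y_water + 2·y_seed budget = 30.
→ y_water = 9 and y_seed budget = 6.
Shadow price of water = 9.

9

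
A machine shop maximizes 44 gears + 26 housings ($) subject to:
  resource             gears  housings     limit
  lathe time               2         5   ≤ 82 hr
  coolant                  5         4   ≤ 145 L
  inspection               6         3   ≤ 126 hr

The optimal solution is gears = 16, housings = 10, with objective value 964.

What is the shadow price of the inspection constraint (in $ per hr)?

7

Check each constraint at x*: lathe time 82/82 (tight); coolant 120/145 (slack 25); inspection 126/126 (tight).
By complementary slackness, y = 0 for the non-binding constraint.
The binding rows give the dual system: 2·y_lathe time + 6·y_inspection = 44 and 5·y_lathe time + 3·y_inspection = 26.
Solving: y_lathe time = 1, y_inspection = 7.
Shadow price of inspection = 7.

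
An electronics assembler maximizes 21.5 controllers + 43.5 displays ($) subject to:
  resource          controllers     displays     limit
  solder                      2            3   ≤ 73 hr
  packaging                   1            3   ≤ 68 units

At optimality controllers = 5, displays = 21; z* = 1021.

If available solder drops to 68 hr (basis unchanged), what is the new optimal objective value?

986

Both solder and packaging are binding at x*.
From A_Bᵀ y = c: 2·y_solder + 1·y_packaging = 21.5; 3·y_solder + 3·y_packaging = 43.5.
Solving: y_solder = 7, y_packaging = 7.5.
Δz = y_solder·Δb = 7 × (-5) = -35, so new z* = 1021 − 35 = 986.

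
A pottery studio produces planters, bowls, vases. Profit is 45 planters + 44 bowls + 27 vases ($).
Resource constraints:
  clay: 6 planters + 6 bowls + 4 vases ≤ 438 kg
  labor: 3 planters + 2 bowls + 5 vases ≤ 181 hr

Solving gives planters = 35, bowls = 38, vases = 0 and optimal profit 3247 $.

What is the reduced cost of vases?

-6

Check each constraint at x*: clay 438/438 (tight); labor 181/181 (tight).
From A_Bᵀ y = c: 6·y_clay + 3·y_labor = 45; 6·y_clay + 2·y_labor = 44.
Solving: y_clay = 7, y_labor = 1.
Reduced cost of vases: c₃ − yᵀa₃ = 27 − (7·4 + 1·5) = 27 − 33 = -6.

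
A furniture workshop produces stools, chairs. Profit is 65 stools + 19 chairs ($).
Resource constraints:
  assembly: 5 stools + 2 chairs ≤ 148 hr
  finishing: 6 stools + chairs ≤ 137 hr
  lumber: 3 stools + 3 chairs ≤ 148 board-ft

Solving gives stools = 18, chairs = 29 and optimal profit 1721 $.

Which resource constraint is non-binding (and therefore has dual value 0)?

lumber

assembly: 148/148 (binding)
finishing: 137/137 (binding)
lumber: 141/148 (slack 7)
By complementary slackness, a constraint with positive slack has shadow price 0 → lumber.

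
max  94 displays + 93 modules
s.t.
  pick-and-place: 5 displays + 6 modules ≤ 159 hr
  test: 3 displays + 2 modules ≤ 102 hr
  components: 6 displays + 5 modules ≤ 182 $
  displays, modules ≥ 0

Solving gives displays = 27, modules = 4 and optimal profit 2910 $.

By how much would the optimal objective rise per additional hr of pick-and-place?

8

Check each constraint at x*: pick-and-place 159/159 (tight); test 89/102 (slack 13); components 182/182 (tight).
Since test is not tight, its dual is 0.
The binding rows give the dual system: 5·y_pick-and-place + 6·y_components = 94 and 6·y_pick-and-place + 5·y_components = 93.
Solving: y_pick-and-place = 8, y_components = 9.
Shadow price of pick-and-place = 8.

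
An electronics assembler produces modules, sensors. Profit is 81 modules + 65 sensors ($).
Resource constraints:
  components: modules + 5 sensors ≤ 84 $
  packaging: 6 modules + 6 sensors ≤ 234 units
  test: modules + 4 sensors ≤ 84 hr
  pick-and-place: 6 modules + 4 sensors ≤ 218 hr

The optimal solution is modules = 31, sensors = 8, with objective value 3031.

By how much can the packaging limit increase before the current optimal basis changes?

6

Binding constraints: packaging, pick-and-place. The basis is B = [[6,6],[6,4]] with det -12.
Per unit increase in packaging, x* moves by d = (-0.3333, 0.5).
The basis stays optimal until components becomes binding; allowable increase = 6 units.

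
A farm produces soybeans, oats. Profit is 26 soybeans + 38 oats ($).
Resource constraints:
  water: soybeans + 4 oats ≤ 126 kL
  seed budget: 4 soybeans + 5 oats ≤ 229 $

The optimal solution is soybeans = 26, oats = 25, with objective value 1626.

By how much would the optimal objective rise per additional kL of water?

2

At the optimum: water uses 126 of 126 (binding); seed budget uses 229 of 229 (binding).
From A_Bᵀ y = c: 1·y_water + 4·y_seed budget = 26; 4·y_water + 5·y_seed budget = 38.
Solving: y_water = 2, y_seed budget = 6.
Shadow price of water = 2.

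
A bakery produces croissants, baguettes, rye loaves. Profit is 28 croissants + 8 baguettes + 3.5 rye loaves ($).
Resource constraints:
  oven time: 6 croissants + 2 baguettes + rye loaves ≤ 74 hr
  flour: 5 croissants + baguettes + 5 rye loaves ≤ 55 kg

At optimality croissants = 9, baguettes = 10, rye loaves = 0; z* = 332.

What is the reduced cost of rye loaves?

At the optimum: oven time uses 74 of 74 (binding); flour uses 55 of 55 (binding).
Dual feasibility on the basic columns requires 6·y_oven time + 5·y_flour = 28, 2·y_oven time + 1·y_flour = 8.
This yields shadow prices y_oven time = 3, y_flour = 2.
Reduced cost of rye loaves: c₃ − yᵀa₃ = 3.5 − (3·1 + 2·5) = 3.5 − 13 = -9.5.

-9.5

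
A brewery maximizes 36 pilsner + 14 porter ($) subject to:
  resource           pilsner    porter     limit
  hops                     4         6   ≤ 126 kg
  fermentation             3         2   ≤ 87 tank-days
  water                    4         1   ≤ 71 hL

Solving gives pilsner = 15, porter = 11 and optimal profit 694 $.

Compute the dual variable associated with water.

Check each constraint at x*: hops 126/126 (tight); fermentation 67/87 (slack 20); water 71/71 (tight).
Slack constraints have shadow price 0 (complementary slackness).
The binding rows give the dual system: 4·y_hops + 4·y_water = 36 and 6·y_hops + 1·y_water = 14.
This yields shadow prices y_hops = 1, y_water = 8.
Shadow price of water = 8.

8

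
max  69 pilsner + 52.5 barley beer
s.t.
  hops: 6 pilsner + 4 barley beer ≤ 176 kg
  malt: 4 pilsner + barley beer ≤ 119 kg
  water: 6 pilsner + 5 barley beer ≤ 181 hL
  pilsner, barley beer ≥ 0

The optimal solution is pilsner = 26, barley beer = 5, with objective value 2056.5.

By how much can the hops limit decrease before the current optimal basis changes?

Binding constraints: hops, water. The basis is B = [[6,4],[6,5]] with det 6.
Per unit decrease in hops, x* moves by d = (-0.8333, 1).
The basis stays optimal until pilsner reaches 0; allowable decrease = 31.2 kg.

31.2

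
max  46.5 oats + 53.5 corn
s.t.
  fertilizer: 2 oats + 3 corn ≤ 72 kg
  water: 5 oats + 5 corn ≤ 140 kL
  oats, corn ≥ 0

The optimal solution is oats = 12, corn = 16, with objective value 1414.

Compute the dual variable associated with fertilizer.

7

Both fertilizer and water are binding at x*.
Dual feasibility on the basic columns requires 2·y_fertilizer + 5·y_water = 46.5, 3·y_fertilizer + 5·y_water = 53.5.
Solving: y_fertilizer = 7, y_water = 6.5.
Shadow price of fertilizer = 7.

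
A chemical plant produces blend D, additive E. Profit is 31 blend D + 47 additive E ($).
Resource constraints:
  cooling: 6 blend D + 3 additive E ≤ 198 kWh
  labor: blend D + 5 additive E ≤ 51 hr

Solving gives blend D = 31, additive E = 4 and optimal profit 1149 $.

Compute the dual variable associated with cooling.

At the optimum: cooling uses 198 of 198 (binding); labor uses 51 of 51 (binding).
Dual feasibility on the basic columns requires 6·y_cooling + 1·y_labor = 31, 3·y_cooling + 5·y_labor = 47.
This yields shadow prices y_cooling = 4, y_labor = 7.
Shadow price of cooling = 4.

4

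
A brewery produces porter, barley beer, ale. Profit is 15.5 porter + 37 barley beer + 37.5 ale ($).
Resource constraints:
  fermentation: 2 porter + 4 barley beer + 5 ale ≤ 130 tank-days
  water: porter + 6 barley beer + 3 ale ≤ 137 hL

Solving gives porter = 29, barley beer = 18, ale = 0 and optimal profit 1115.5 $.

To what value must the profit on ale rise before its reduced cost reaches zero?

Check each constraint at x*: fermentation 130/130 (tight); water 137/137 (tight).
From A_Bᵀ y = c: 2·y_fermentation + 1·y_water = 15.5; 4·y_fermentation + 6·y_water = 37.
→ y_fermentation = 7 and y_water = 1.5.
ale enters the basis when its profit ≥ yᵀa₃ = 7·5 + 1.5·3 = 39.5.

39.5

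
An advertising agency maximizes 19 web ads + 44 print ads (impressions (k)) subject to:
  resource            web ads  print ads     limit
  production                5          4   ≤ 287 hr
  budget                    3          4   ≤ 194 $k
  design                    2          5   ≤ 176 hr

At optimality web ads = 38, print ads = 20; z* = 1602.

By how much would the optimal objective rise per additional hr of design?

Check each constraint at x*: production 270/287 (slack 17); budget 194/194 (tight); design 176/176 (tight).
Slack constraints have shadow price 0 (complementary slackness).
From A_Bᵀ y = c: 3·y_budget + 2·y_design = 19; 4·y_budget + 5·y_design = 44.
This yields shadow prices y_budget = 1, y_design = 8.
Shadow price of design = 8.

8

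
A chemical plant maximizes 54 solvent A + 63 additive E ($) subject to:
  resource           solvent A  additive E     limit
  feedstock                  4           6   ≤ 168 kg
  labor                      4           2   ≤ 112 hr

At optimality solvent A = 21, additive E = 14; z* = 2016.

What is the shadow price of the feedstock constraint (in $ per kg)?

At the optimum: feedstock uses 168 of 168 (binding); labor uses 112 of 112 (binding).
From A_Bᵀ y = c: 4·y_feedstock + 4·y_labor = 54; 6·y_feedstock + 2·y_labor = 63.
This yields shadow prices y_feedstock = 9, y_labor = 4.5.
Shadow price of feedstock = 9.

9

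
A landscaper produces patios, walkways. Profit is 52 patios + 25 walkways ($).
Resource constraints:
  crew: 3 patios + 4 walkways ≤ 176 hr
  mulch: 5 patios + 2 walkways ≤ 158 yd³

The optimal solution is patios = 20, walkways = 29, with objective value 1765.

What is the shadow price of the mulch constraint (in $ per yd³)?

Check each constraint at x*: crew 176/176 (tight); mulch 158/158 (tight).
The binding rows give the dual system: 3·y_crew + 5·y_mulch = 52 and 4·y_crew + 2·y_mulch = 25.
This yields shadow prices y_crew = 1.5, y_mulch = 9.5.
Shadow price of mulch = 9.5.

9.5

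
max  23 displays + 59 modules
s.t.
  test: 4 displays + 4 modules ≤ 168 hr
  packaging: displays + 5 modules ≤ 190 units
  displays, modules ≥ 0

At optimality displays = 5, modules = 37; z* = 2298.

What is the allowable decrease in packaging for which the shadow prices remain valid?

148

Binding constraints: test, packaging. The basis is B = [[4,4],[1,5]] with det 16.
Per unit decrease in packaging, x* moves by d = (0.25, -0.25).
The basis stays optimal until modules reaches 0; allowable decrease = 148 units.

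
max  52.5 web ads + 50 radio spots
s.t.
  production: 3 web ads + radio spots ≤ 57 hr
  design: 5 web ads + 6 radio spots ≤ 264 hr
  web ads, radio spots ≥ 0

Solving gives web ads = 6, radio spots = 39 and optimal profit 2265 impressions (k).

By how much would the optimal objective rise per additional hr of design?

7.5

Check each constraint at x*: production 57/57 (tight); design 264/264 (tight).
Dual feasibility on the basic columns requires 3·y_production + 5·y_design = 52.5, 1·y_production + 6·y_design = 50.
This yields shadow prices y_production = 5, y_design = 7.5.
Shadow price of design = 7.5.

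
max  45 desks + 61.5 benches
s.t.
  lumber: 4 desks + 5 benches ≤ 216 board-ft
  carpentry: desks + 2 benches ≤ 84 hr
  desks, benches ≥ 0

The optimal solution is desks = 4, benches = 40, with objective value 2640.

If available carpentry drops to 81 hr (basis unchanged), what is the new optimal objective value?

At the optimum: lumber uses 216 of 216 (binding); carpentry uses 84 of 84 (binding).
The binding rows give the dual system: 4·y_lumber + 1·y_carpentry = 45 and 5·y_lumber + 2·y_carpentry = 61.5.
This yields shadow prices y_lumber = 9.5, y_carpentry = 7.
Δz = y_carpentry·Δb = 7 × (-3) = -21, so new z* = 2640 − 21 = 2619.

2619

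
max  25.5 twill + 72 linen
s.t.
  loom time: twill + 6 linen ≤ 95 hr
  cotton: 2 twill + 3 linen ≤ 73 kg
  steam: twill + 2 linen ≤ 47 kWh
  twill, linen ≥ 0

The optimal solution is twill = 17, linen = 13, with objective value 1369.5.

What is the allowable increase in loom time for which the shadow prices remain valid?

Binding constraints: loom time, cotton. The basis is B = [[1,6],[2,3]] with det -9.
Per unit increase in loom time, x* moves by d = (-0.3333, 0.2222).
The basis stays optimal until steam becomes binding; allowable increase = 36 hr.

36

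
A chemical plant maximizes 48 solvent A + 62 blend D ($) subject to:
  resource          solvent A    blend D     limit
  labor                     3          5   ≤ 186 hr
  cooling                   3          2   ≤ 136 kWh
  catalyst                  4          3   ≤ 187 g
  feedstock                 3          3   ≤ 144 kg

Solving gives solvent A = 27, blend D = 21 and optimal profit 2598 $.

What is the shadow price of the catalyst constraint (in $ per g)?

0

Check each constraint at x*: labor 186/186 (tight); cooling 123/136 (slack 13); catalyst 171/187 (slack 16); feedstock 144/144 (tight).
Slack constraints have shadow price 0 (complementary slackness).
From A_Bᵀ y = c: 3·y_labor + 3·y_feedstock = 48; 5·y_labor + 3·y_feedstock = 62.
→ y_labor = 7 and y_feedstock = 9.
Shadow price of catalyst = 0.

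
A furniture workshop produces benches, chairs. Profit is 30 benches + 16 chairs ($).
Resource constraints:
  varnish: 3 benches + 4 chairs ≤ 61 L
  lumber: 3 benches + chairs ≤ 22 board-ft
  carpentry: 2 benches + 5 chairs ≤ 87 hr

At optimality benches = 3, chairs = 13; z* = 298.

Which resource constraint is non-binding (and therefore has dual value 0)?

varnish: 61/61 (binding)
lumber: 22/22 (binding)
carpentry: 71/87 (slack 16)
By complementary slackness, a constraint with positive slack has shadow price 0 → carpentry.

carpentry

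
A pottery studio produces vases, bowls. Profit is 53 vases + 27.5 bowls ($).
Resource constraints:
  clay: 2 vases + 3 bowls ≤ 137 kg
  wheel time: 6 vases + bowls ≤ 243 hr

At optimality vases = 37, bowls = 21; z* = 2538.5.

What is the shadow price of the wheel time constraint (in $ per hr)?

6.5

Check each constraint at x*: clay 137/137 (tight); wheel time 243/243 (tight).
Dual feasibility on the basic columns requires 2·y_clay + 6·y_wheel time = 53, 3·y_clay + 1·y_wheel time = 27.5.
This yields shadow prices y_clay = 7, y_wheel time = 6.5.
Shadow price of wheel time = 6.5.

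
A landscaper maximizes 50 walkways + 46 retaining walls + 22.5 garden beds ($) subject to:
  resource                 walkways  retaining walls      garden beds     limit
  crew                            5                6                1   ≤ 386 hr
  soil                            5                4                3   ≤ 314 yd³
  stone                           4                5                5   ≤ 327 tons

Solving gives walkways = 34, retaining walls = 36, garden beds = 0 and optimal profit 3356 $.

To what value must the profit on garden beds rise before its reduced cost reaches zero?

At the optimum: crew uses 386 of 386 (binding); soil uses 314 of 314 (binding); stone uses 316 of 327 (slack = 11).
By complementary slackness, y = 0 for the non-binding constraint.
From A_Bᵀ y = c: 5·y_crew + 5·y_soil = 50; 6·y_crew + 4·y_soil = 46.
Solving: y_crew = 3, y_soil = 7.
garden beds enters the basis when its profit ≥ yᵀa₃ = 3·1 + 7·3 = 24.

24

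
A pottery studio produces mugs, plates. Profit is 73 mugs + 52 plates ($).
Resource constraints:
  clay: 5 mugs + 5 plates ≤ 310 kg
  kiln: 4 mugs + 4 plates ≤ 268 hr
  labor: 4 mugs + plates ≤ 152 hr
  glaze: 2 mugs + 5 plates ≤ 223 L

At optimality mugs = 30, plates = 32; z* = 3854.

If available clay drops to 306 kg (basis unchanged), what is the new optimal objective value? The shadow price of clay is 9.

Δb = -4, so new z* = 3854 + (9)·(-4) = 3854 − 36 = 3818.

3818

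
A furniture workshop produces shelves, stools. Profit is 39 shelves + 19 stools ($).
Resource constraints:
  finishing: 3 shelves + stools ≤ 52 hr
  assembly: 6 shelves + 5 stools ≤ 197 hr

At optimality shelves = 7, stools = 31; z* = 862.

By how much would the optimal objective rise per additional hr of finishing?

Check each constraint at x*: finishing 52/52 (tight); assembly 197/197 (tight).
Dual feasibility on the basic columns requires 3·y_finishing + 6·y_assembly = 39, 1·y_finishing + 5·y_assembly = 19.
This yields shadow prices y_finishing = 9, y_assembly = 2.
Shadow price of finishing = 9.

9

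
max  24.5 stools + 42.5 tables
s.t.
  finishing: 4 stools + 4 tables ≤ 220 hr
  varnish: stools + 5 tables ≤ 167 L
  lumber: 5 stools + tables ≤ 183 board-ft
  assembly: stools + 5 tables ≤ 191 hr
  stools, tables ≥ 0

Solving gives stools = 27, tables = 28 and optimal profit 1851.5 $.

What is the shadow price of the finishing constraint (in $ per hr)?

5

Binding: finishing and varnish. Non-binding: lumber (20 unused), assembly (24 unused).
Since lumber, assembly are not tight, their duals are 0.
Dual feasibility on the basic columns requires 4·y_finishing + 1·y_varnish = 24.5, 4·y_finishing + 5·y_varnish = 42.5.
Solving: y_finishing = 5, y_varnish = 4.5.
Shadow price of finishing = 5.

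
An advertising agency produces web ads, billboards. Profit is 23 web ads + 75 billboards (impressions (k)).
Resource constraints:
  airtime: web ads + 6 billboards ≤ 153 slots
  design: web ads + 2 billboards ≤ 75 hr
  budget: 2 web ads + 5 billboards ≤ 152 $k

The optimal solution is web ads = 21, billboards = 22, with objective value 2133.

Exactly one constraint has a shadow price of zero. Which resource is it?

design

airtime: 153/153 (binding)
design: 65/75 (slack 10)
budget: 152/152 (binding)
By complementary slackness, a constraint with positive slack has shadow price 0 → design.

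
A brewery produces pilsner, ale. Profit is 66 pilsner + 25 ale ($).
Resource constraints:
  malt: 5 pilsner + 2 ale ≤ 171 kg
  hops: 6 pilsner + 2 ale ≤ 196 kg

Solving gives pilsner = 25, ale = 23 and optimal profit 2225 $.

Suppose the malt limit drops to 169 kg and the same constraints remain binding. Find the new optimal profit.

2207

At the optimum: malt uses 171 of 171 (binding); hops uses 196 of 196 (binding).
Dual feasibility on the basic columns requires 5·y_malt + 6·y_hops = 66, 2·y_malt + 2·y_hops = 25.
→ y_malt = 9 and y_hops = 3.5.
Δz = y_malt·Δb = 9 × (-2) = -18, so new z* = 2225 − 18 = 2207.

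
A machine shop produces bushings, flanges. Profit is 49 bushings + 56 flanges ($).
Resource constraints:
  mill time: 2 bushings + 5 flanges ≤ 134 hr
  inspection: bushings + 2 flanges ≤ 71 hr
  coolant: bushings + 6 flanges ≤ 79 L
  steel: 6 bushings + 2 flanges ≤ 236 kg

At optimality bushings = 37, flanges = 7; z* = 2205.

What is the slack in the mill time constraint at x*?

mill time used = 2·37 + 5·7 = 109; slack = 134 − 109 = 25.

25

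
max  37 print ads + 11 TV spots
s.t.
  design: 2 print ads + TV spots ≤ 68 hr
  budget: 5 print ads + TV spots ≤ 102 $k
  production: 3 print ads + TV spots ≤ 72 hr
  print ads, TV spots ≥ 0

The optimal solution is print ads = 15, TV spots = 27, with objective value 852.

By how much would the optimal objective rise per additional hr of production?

Check each constraint at x*: design 57/68 (slack 11); budget 102/102 (tight); production 72/72 (tight).
Since design is not tight, its dual is 0.
From A_Bᵀ y = c: 5·y_budget + 3·y_production = 37; 1·y_budget + 1·y_production = 11.
→ y_budget = 2 and y_production = 9.
Shadow price of production = 9.

9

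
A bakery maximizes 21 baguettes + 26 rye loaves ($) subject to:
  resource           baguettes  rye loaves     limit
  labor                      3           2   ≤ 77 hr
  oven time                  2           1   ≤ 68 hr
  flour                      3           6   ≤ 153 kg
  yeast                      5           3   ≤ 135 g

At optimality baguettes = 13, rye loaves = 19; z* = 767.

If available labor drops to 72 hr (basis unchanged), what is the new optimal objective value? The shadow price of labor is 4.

747

Δb = -5, so new z* = 767 + (4)·(-5) = 767 − 20 = 747.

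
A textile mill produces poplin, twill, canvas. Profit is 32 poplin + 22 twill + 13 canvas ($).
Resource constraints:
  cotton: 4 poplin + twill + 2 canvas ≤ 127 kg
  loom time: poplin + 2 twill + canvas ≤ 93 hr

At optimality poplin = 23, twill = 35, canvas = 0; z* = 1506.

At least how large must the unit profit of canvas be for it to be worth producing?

20

Both cotton and loom time are binding at x*.
The binding rows give the dual system: 4·y_cotton + 1·y_loom time = 32 and 1·y_cotton + 2·y_loom time = 22.
This yields shadow prices y_cotton = 6, y_loom time = 8.
canvas enters the basis when its profit ≥ yᵀa₃ = 6·2 + 8·1 = 20.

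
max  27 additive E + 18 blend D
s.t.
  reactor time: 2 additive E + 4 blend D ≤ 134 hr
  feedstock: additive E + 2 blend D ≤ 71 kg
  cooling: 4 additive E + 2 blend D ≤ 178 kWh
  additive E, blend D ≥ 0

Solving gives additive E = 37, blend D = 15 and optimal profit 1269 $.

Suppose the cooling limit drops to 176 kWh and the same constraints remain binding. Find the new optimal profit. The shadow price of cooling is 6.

1257

Δb = -2, so new z* = 1269 + (6)·(-2) = 1269 − 12 = 1257.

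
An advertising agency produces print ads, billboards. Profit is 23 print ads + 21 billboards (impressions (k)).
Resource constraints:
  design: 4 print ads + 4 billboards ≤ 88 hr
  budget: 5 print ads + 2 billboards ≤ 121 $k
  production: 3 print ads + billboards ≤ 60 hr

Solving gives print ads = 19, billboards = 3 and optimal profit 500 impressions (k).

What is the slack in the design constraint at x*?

design used = 4·19 + 4·3 = 88; slack = 88 − 88 = 0.

0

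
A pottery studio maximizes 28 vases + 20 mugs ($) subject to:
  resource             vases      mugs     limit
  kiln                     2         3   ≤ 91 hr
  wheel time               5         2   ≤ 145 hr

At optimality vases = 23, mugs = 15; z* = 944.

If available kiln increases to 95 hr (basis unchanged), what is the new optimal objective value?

Check each constraint at x*: kiln 91/91 (tight); wheel time 145/145 (tight).
From A_Bᵀ y = c: 2·y_kiln + 5·y_wheel time = 28; 3·y_kiln + 2·y_wheel time = 20.
Solving: y_kiln = 4, y_wheel time = 4.
Δz = y_kiln·Δb = 4 × (4) = 16, so new z* = 944 + 16 = 960.

960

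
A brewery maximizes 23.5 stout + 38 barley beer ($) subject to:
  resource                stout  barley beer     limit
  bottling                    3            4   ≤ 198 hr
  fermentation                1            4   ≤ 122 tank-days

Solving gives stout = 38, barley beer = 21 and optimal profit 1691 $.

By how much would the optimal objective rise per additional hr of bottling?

7

At the optimum: bottling uses 198 of 198 (binding); fermentation uses 122 of 122 (binding).
From A_Bᵀ y = c: 3·y_bottling + 1·y_fermentation = 23.5; 4·y_bottling + 4·y_fermentation = 38.
→ y_bottling = 7 and y_fermentation = 2.5.
Shadow price of bottling = 7.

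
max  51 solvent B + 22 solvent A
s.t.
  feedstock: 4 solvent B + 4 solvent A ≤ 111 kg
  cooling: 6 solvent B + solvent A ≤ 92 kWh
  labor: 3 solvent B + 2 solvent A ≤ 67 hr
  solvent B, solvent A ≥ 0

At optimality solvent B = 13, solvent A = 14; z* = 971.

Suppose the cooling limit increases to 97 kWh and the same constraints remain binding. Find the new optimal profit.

991

Check each constraint at x*: feedstock 108/111 (slack 3); cooling 92/92 (tight); labor 67/67 (tight).
By complementary slackness, y = 0 for the non-binding constraint.
Dual feasibility on the basic columns requires 6·y_cooling + 3·y_labor = 51, 1·y_cooling + 2·y_labor = 22.
This yields shadow prices y_cooling = 4, y_labor = 9.
Δz = y_cooling·Δb = 4 × (5) = 20, so new z* = 971 + 20 = 991.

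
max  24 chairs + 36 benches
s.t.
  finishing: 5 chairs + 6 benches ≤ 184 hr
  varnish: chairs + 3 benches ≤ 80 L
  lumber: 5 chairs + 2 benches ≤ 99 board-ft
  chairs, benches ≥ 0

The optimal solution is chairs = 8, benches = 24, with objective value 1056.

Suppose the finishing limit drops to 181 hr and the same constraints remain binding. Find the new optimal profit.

Binding: finishing and varnish. Non-binding: lumber (11 unused).
Slack constraints have shadow price 0 (complementary slackness).
Dual feasibility on the basic columns requires 5·y_finishing + 1·y_varnish = 24, 6·y_finishing + 3·y_varnish = 36.
This yields shadow prices y_finishing = 4, y_varnish = 4.
Δz = y_finishing·Δb = 4 × (-3) = -12, so new z* = 1056 − 12 = 1044.

1044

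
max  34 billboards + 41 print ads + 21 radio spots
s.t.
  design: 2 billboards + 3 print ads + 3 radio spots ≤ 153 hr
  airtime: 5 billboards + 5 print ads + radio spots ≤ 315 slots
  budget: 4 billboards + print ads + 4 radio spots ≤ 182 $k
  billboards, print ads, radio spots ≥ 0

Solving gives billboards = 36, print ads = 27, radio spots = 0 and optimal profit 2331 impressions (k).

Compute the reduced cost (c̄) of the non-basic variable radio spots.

-4

At the optimum: design uses 153 of 153 (binding); airtime uses 315 of 315 (binding); budget uses 171 of 182 (slack = 11).
Slack constraints have shadow price 0 (complementary slackness).
The binding rows give the dual system: 2·y_design + 5·y_airtime = 34 and 3·y_design + 5·y_airtime = 41.
This yields shadow prices y_design = 7, y_airtime = 4.
Reduced cost of radio spots: c₃ − yᵀa₃ = 21 − (7·3 + 4·1) = 21 − 25 = -4.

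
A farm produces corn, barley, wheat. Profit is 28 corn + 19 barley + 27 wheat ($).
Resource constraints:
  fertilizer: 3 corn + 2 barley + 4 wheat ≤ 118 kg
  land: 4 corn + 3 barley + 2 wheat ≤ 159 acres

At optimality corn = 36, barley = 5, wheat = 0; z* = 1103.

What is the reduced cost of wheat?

-7

At the optimum: fertilizer uses 118 of 118 (binding); land uses 159 of 159 (binding).
From A_Bᵀ y = c: 3·y_fertilizer + 4·y_land = 28; 2·y_fertilizer + 3·y_land = 19.
→ y_fertilizer = 8 and y_land = 1.
Reduced cost of wheat: c₃ − yᵀa₃ = 27 − (8·4 + 1·2) = 27 − 34 = -7.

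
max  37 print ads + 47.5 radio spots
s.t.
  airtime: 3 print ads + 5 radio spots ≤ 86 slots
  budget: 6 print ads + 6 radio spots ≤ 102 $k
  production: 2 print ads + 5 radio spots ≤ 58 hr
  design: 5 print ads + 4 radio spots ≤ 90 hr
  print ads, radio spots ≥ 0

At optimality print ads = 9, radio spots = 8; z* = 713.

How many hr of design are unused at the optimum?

13

design used = 5·9 + 4·8 = 77; slack = 90 − 77 = 13.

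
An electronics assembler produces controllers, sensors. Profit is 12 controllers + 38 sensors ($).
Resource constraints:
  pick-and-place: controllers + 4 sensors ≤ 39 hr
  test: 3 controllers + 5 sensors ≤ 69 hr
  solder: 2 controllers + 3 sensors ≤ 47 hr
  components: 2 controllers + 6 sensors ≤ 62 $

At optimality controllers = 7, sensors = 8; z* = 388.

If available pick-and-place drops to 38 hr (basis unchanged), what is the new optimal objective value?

386

Binding: pick-and-place and components. Non-binding: test (8 unused), solder (9 unused).
Since test, solder are not tight, their duals are 0.
From A_Bᵀ y = c: 1·y_pick-and-place + 2·y_components = 12; 4·y_pick-and-place + 6·y_components = 38.
This yields shadow prices y_pick-and-place = 2, y_components = 5.
Δz = y_pick-and-place·Δb = 2 × (-1) = -2, so new z* = 388 − 2 = 386.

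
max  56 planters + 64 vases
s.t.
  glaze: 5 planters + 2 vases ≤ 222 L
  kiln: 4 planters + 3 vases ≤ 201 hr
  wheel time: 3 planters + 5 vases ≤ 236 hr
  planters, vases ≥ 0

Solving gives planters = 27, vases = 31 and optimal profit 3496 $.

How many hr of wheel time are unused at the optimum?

0

wheel time used = 3·27 + 5·31 = 236; slack = 236 − 236 = 0.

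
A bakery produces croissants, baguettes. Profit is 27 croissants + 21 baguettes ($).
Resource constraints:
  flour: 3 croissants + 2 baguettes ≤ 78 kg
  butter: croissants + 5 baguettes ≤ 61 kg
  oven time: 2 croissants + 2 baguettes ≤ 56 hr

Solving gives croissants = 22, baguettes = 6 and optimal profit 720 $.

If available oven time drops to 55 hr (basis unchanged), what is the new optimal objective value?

715.5

Binding: flour and oven time. Non-binding: butter (9 unused).
Since butter is not tight, its dual is 0.
The binding rows give the dual system: 3·y_flour + 2·y_oven time = 27 and 2·y_flour + 2·y_oven time = 21.
→ y_flour = 6 and y_oven time = 4.5.
Δz = y_oven time·Δb = 4.5 × (-1) = -4.5, so new z* = 720 − 4.5 = 715.5.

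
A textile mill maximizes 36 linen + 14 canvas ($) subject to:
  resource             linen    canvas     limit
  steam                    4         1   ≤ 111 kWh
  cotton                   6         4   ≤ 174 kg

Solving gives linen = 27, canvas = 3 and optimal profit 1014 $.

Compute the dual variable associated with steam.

Both steam and cotton are binding at x*.
The binding rows give the dual system: 4·y_steam + 6·y_cotton = 36 and 1·y_steam + 4·y_cotton = 14.
→ y_steam = 6 and y_cotton = 2.
Shadow price of steam = 6.

6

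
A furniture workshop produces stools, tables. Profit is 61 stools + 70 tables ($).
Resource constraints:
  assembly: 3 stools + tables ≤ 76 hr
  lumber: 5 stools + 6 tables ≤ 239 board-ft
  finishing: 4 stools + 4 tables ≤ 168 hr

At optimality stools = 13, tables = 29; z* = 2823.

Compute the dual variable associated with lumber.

Check each constraint at x*: assembly 68/76 (slack 8); lumber 239/239 (tight); finishing 168/168 (tight).
By complementary slackness, y = 0 for the non-binding constraint.
Dual feasibility on the basic columns requires 5·y_lumber + 4·y_finishing = 61, 6·y_lumber + 4·y_finishing = 70.
Solving: y_lumber = 9, y_finishing = 4.
Shadow price of lumber = 9.

9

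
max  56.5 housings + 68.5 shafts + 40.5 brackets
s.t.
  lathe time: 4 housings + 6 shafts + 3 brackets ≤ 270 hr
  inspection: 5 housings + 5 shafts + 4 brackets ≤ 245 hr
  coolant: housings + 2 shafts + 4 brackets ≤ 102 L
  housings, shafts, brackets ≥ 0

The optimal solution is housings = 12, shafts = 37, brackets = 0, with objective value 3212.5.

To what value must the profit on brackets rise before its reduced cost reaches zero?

Check each constraint at x*: lathe time 270/270 (tight); inspection 245/245 (tight); coolant 86/102 (slack 16).
Slack constraints have shadow price 0 (complementary slackness).
Dual feasibility on the basic columns requires 4·y_lathe time + 5·y_inspection = 56.5, 6·y_lathe time + 5·y_inspection = 68.5.
→ y_lathe time = 6 and y_inspection = 6.5.
brackets enters the basis when its profit ≥ yᵀa₃ = 6·3 + 6.5·4 = 44.

44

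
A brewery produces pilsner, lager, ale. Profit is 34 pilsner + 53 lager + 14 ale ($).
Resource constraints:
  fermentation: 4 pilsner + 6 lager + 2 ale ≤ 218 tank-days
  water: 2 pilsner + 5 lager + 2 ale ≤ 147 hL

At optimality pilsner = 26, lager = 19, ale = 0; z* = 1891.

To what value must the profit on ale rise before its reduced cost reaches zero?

Check each constraint at x*: fermentation 218/218 (tight); water 147/147 (tight).
From A_Bᵀ y = c: 4·y_fermentation + 2·y_water = 34; 6·y_fermentation + 5·y_water = 53.
→ y_fermentation = 8 and y_water = 1.
ale enters the basis when its profit ≥ yᵀa₃ = 8·2 + 1·2 = 18.

18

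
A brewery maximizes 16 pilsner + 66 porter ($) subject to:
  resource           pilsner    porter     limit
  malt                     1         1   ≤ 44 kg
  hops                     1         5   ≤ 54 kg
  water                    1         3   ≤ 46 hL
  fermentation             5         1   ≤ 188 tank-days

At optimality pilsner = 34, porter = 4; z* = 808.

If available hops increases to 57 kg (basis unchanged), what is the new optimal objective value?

835

Check each constraint at x*: malt 38/44 (slack 6); hops 54/54 (tight); water 46/46 (tight); fermentation 174/188 (slack 14).
By complementary slackness, y = 0 for the non-binding constraints.
From A_Bᵀ y = c: 1·y_hops + 1·y_water = 16; 5·y_hops + 3·y_water = 66.
→ y_hops = 9 and y_water = 7.
Δz = y_hops·Δb = 9 × (3) = 27, so new z* = 808 + 27 = 835.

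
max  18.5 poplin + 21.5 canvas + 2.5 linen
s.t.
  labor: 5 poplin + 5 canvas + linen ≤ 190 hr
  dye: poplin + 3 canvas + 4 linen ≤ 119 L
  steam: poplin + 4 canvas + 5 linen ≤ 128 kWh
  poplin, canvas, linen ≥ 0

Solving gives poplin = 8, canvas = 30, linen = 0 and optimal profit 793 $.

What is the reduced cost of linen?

Check each constraint at x*: labor 190/190 (tight); dye 98/119 (slack 21); steam 128/128 (tight).
Slack constraints have shadow price 0 (complementary slackness).
Dual feasibility on the basic columns requires 5·y_labor + 1·y_steam = 18.5, 5·y_labor + 4·y_steam = 21.5.
→ y_labor = 3.5 and y_steam = 1.
Reduced cost of linen: c₃ − yᵀa₃ = 2.5 − (3.5·1 + 1·5) = 2.5 − 8.5 = -6.

-6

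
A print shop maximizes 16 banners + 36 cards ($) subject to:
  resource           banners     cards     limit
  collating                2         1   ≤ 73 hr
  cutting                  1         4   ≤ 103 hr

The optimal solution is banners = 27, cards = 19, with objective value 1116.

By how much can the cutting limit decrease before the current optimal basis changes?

Binding constraints: collating, cutting. The basis is B = [[2,1],[1,4]] with det 7.
Per unit decrease in cutting, x* moves by d = (0.1429, -0.2857).
The basis stays optimal until cards reaches 0; allowable decrease = 66.5 hr.

66.5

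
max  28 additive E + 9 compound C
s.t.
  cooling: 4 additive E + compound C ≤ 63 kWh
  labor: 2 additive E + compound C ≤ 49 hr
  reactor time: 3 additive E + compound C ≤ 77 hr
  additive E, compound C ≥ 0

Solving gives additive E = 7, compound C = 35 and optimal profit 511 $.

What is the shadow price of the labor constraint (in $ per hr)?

4

At the optimum: cooling uses 63 of 63 (binding); labor uses 49 of 49 (binding); reactor time uses 56 of 77 (slack = 21).
Slack constraints have shadow price 0 (complementary slackness).
The binding rows give the dual system: 4·y_cooling + 2·y_labor = 28 and 1·y_cooling + 1·y_labor = 9.
This yields shadow prices y_cooling = 5, y_labor = 4.
Shadow price of labor = 4.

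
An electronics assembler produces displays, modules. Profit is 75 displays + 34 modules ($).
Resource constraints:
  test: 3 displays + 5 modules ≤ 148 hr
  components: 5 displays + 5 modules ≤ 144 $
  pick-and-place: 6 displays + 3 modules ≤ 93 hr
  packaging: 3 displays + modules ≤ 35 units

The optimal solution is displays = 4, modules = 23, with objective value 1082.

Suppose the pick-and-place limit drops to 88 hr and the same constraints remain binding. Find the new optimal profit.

1037

Check each constraint at x*: test 127/148 (slack 21); components 135/144 (slack 9); pick-and-place 93/93 (tight); packaging 35/35 (tight).
Slack constraints have shadow price 0 (complementary slackness).
From A_Bᵀ y = c: 6·y_pick-and-place + 3·y_packaging = 75; 3·y_pick-and-place + 1·y_packaging = 34.
→ y_pick-and-place = 9 and y_packaging = 7.
Δz = y_pick-and-place·Δb = 9 × (-5) = -45, so new z* = 1082 − 45 = 1037.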